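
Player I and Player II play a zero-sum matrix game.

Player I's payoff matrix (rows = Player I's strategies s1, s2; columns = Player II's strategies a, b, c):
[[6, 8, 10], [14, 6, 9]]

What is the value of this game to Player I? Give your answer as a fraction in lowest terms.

38/5

Column c is strictly dominated by b for Player II (it gives Player I more in every row).
The remaining 2×2 game on (s1, s2) × (a, b) has no saddle point. Let Player I play s1 with probability p; indifference gives 6p + 14(1−p) = 8p + 6(1−p), so p = 4/5.
Similarly Player II's optimal q on a is 1/5, and the value is 6·(1/5) + (8)·(4/5) = 38/5.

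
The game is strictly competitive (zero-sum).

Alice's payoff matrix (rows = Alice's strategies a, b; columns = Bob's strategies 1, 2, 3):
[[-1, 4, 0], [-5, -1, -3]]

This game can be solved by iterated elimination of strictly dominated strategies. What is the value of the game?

-1

Column 2 is strictly dominated by 1 for Bob (-1<4, -5<-1); eliminate 2.
Column 3 is strictly dominated by 1 for Bob (-1<0, -5<-3); eliminate 3.
Row b is strictly dominated by row a (-1>-5); eliminate b.
Only (a, 1) remains, with payoff -1.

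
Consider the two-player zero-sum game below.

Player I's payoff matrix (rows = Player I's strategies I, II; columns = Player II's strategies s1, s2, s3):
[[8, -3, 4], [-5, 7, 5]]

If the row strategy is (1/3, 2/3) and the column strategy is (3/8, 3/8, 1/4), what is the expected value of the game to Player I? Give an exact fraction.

55/24

Against (3/8, 3/8, 1/4), each row's expected payoff is I: 23/8; II: 2.
Taking the (1/3, 2/3)-weighted average: (1/3)·(23/8) + (2/3)·(2) = 55/24.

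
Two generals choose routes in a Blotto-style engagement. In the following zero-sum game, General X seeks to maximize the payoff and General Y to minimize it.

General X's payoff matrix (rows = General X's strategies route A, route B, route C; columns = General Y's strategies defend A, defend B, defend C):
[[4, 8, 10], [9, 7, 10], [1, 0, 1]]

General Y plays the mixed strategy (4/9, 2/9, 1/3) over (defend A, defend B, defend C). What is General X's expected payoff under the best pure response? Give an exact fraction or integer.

80/9

route A: (4)·(4/9) + (8)·(2/9) + (10)·(1/3) = 62/9.
route B: (9)·(4/9) + (7)·(2/9) + (10)·(1/3) = 80/9.
route C: (1)·(4/9) + (0)·(2/9) + (1)·(1/3) = 7/9.
The best pure response is route B with expected payoff 80/9.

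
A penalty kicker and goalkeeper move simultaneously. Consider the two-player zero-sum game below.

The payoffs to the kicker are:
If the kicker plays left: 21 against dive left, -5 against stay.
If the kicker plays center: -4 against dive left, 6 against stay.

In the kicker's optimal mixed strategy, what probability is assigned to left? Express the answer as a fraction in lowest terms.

Row minima are -5 and -4, so the kicker's maximin is -4; column maxima are 21 and 6, so the goalkeeper's minimax is 6. These differ, so the equilibrium is in mixed strategies.
Let the kicker play left with probability p. The goalkeeper is indifferent when 21p − 4(1−p) = −5p + 6(1−p), giving p = 5/18.

5/18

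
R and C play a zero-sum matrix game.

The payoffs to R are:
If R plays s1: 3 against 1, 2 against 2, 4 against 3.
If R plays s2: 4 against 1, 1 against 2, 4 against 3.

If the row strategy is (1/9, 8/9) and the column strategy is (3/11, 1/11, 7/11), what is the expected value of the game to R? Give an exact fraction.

367/99

Against (3/11, 1/11, 7/11), each row's expected payoff is s1: 39/11; s2: 41/11.
Taking the (1/9, 8/9)-weighted average: (1/9)·(39/11) + (8/9)·(41/11) = 367/99.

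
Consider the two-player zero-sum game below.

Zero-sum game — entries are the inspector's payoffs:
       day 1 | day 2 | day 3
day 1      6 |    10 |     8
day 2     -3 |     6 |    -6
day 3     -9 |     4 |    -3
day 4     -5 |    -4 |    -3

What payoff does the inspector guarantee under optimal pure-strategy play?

Row minima: 6, -6, -9, -5 → the inspector's maximin is 6.
Column maxima: 6, 10, 8 → the inspectee's minimax is 6.
They coincide at (day 1, day 1), so the value is 6.

6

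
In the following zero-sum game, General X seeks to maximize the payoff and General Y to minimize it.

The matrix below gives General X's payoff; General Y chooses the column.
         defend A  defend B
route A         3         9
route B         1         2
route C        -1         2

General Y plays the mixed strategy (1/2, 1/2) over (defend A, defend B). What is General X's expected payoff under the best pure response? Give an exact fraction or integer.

6

route A: (3)·(1/2) + (9)·(1/2) = 6.
route B: (1)·(1/2) + (2)·(1/2) = 3/2.
route C: (-1)·(1/2) + (2)·(1/2) = 1/2.
The best pure response is route A with expected payoff 6.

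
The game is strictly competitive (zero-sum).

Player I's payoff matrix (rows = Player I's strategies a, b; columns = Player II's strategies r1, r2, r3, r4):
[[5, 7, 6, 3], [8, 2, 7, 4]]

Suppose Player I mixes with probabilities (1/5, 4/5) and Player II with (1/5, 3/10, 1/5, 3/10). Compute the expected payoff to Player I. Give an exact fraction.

Against (1/5, 3/10, 1/5, 3/10), each row's expected payoff is a: 26/5; b: 24/5.
Taking the (1/5, 4/5)-weighted average: (1/5)·(26/5) + (4/5)·(24/5) = 122/25.

122/25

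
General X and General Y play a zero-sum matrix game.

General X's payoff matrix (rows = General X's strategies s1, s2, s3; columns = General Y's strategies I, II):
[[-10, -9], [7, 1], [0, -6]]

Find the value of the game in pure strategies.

1

Row minima: -10, 1, -6 → General X's maximin is 1.
Column maxima: 7, 1 → General Y's minimax is 1.
They coincide at (s2, II), so the value is 1.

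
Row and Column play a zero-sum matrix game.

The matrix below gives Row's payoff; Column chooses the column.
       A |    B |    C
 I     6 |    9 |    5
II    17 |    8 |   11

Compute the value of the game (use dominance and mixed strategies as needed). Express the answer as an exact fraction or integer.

59/7

Column A is strictly dominated by C for Column (it gives Row more in every row).
The remaining 2×2 game on (I, II) × (B, C) has no saddle point. Let Row play I with probability p; indifference gives 9p + 8(1−p) = 5p + 11(1−p), so p = 3/7.
Similarly Column's optimal q on B is 6/7, and the value is 9·(6/7) + (5)·(1/7) = 59/7.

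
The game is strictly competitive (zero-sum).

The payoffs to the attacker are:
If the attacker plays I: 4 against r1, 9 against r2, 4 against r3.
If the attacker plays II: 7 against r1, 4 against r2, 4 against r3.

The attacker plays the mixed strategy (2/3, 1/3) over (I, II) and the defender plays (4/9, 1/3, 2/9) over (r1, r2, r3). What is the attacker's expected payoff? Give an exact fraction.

Against (4/9, 1/3, 2/9), each row's expected payoff is I: 17/3; II: 16/3.
Taking the (2/3, 1/3)-weighted average: (2/3)·(17/3) + (1/3)·(16/3) = 50/9.

50/9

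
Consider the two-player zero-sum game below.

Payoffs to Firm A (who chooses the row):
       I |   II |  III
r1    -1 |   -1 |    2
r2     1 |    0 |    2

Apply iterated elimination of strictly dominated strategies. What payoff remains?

0

Column III is strictly dominated by I for Firm B (-1<2, 1<2); eliminate III.
Row r1 is strictly dominated by row r2 (1>-1, 0>-1); eliminate r1.
Column I is strictly dominated by II for Firm B (0<1); eliminate I.
Only (r2, II) remains, with payoff 0.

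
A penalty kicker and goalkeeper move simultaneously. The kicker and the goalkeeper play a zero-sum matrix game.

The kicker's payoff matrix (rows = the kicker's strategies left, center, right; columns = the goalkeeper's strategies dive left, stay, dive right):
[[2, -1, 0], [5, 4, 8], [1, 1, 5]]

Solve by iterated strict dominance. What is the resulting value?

4

Row left is strictly dominated by row center (5>2, 4>-1, 8>0); eliminate left.
Row right is strictly dominated by row center (5>1, 4>1, 8>5); eliminate right.
Column dive right is strictly dominated by dive left for the goalkeeper (5<8); eliminate dive right.
Column dive left is strictly dominated by stay for the goalkeeper (4<5); eliminate dive left.
Only (center, stay) remains, with payoff 4.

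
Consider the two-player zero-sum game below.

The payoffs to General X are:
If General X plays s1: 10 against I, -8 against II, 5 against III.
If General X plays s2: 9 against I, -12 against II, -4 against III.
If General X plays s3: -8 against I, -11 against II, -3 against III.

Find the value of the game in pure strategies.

-8

Row minima: -8, -12, -11 → General X's maximin is -8.
Column maxima: 10, -8, 5 → General Y's minimax is -8.
They coincide at (s1, II), so the value is -8.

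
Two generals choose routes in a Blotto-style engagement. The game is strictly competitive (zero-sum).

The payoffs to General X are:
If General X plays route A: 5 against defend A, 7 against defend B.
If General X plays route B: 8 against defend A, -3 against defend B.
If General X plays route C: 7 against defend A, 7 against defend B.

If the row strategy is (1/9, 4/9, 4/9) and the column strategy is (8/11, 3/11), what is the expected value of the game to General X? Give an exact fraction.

Against (8/11, 3/11), each row's expected payoff is route A: 61/11; route B: 5; route C: 7.
Taking the (1/9, 4/9, 4/9)-weighted average: (1/9)·(61/11) + (4/9)·(5) + (4/9)·(7) = 589/99.

589/99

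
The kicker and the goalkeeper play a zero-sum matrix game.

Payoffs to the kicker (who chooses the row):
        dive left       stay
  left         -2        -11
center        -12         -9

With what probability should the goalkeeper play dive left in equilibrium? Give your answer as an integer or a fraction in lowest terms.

Row minima are -11 and -12, so the kicker's maximin is -11; column maxima are -2 and -9, so the goalkeeper's minimax is -9. These differ, so the equilibrium is in mixed strategies.
Let the goalkeeper play dive left with probability q. The kicker is indifferent when −2q − 11(1−q) = −12q − 9(1−q), giving q = 1/6.

1/6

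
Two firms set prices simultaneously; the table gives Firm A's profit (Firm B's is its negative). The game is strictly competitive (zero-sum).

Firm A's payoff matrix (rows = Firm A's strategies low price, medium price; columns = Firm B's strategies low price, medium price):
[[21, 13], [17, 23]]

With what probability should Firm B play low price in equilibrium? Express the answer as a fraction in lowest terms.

Row minima are 13 and 17, so Firm A's maximin is 17; column maxima are 21 and 23, so Firm B's minimax is 21. These differ, so the equilibrium is in mixed strategies.
Let Firm B play low price with probability q. Firm A is indifferent when 21q + 13(1−q) = 17q + 23(1−q), giving q = 5/7.

5/7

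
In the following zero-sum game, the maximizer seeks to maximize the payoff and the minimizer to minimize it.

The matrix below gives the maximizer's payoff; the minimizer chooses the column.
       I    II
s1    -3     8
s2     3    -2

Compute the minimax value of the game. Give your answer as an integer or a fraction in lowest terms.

9/8

Row minima are -3 and -2, so the maximizer's maximin is -2; column maxima are 3 and 8, so the minimizer's minimax is 3. These differ, so the equilibrium is in mixed strategies.
Let the maximizer play s1 with probability p. The minimizer is indifferent when −3p + 3(1−p) = 8p − 2(1−p), giving p = 5/16.
Let the minimizer play I with probability q. The maximizer is indifferent when −3q + 8(1−q) = 3q − 2(1−q), giving q = 5/8.
The value is -3·(5/8) + (8)·(3/8) = 9/8.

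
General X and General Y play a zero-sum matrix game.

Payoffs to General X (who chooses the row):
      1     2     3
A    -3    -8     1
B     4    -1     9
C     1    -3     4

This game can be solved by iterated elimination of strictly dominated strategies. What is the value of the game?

-1

Column 1 is strictly dominated by 2 for General Y (-8<-3, -1<4, -3<1); eliminate 1.
Row C is strictly dominated by row B (-1>-3, 9>4); eliminate C.
Row A is strictly dominated by row B (-1>-8, 9>1); eliminate A.
Column 3 is strictly dominated by 2 for General Y (-1<9); eliminate 3.
Only (B, 2) remains, with payoff -1.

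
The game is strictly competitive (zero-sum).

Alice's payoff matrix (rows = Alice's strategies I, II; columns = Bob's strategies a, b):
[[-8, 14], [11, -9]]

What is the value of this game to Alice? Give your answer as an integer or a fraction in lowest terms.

Row minima are -8 and -9, so Alice's maximin is -8; column maxima are 11 and 14, so Bob's minimax is 11. These differ, so the equilibrium is in mixed strategies.
Let Alice play I with probability p. Bob is indifferent when −8p + 11(1−p) = 14p − 9(1−p), giving p = 10/21.
Let Bob play a with probability q. Alice is indifferent when −8q + 14(1−q) = 11q − 9(1−q), giving q = 23/42.
The value is -8·(23/42) + (14)·(19/42) = 41/21.

41/21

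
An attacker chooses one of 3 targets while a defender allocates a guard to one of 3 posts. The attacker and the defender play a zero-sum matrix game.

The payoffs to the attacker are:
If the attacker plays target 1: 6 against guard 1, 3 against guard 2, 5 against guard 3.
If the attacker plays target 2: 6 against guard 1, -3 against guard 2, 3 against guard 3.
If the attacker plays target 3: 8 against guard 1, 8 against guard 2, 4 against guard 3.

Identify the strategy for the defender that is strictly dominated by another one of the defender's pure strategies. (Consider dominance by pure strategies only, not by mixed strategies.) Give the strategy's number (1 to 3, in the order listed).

The defender prefers columns that give the attacker less. Compare guard 1 with guard 3: 5 < 6, 3 < 6, 4 < 8.
So guard 3 strictly dominates guard 1 for the defender; guard 1 is strictly dominated.

1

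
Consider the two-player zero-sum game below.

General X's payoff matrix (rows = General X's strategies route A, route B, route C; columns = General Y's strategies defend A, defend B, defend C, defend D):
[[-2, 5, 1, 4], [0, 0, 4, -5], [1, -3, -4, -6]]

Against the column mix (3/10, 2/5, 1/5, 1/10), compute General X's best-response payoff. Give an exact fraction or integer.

route A: (-2)·(3/10) + (5)·(2/5) + (1)·(1/5) + (4)·(1/10) = 2.
route B: (0)·(3/10) + (0)·(2/5) + (4)·(1/5) + (-5)·(1/10) = 3/10.
route C: (1)·(3/10) + (-3)·(2/5) + (-4)·(1/5) + (-6)·(1/10) = -23/10.
The best pure response is route A with expected payoff 2.

2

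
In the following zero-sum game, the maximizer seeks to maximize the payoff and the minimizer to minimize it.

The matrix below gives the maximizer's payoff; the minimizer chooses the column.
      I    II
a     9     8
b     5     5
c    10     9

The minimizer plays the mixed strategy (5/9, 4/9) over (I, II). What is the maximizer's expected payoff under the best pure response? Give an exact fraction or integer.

86/9

a: (9)·(5/9) + (8)·(4/9) = 77/9.
b: (5)·(5/9) + (5)·(4/9) = 5.
c: (10)·(5/9) + (9)·(4/9) = 86/9.
The best pure response is c with expected payoff 86/9.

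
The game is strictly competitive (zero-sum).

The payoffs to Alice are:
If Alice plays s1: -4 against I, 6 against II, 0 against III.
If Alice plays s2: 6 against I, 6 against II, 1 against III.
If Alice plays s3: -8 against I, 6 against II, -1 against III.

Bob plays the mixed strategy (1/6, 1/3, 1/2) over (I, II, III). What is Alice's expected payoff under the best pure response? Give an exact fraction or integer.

7/2

s1: (-4)·(1/6) + (6)·(1/3) + (0)·(1/2) = 4/3.
s2: (6)·(1/6) + (6)·(1/3) + (1)·(1/2) = 7/2.
s3: (-8)·(1/6) + (6)·(1/3) + (-1)·(1/2) = 1/6.
The best pure response is s2 with expected payoff 7/2.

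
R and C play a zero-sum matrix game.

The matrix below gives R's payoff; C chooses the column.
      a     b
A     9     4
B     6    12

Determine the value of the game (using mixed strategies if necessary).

Row minima are 4 and 6, so R's maximin is 6; column maxima are 9 and 12, so C's minimax is 9. These differ, so the equilibrium is in mixed strategies.
Let R play A with probability p. C is indifferent when 9p + 6(1−p) = 4p + 12(1−p), giving p = 6/11.
Let C play a with probability q. R is indifferent when 9q + 4(1−q) = 6q + 12(1−q), giving q = 8/11.
The value is 9·(8/11) + (4)·(3/11) = 84/11.

84/11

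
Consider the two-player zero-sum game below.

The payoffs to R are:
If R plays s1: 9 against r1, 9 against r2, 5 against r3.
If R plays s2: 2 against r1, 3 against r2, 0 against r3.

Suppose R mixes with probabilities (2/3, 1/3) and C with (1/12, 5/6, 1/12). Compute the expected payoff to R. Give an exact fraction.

20/3

Against (1/12, 5/6, 1/12), each row's expected payoff is s1: 26/3; s2: 8/3.
Taking the (2/3, 1/3)-weighted average: (2/3)·(26/3) + (1/3)·(8/3) = 20/3.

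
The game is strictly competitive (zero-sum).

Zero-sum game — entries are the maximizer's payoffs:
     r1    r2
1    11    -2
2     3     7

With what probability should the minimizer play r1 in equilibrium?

9/17

Row minima are -2 and 3, so the maximizer's maximin is 3; column maxima are 11 and 7, so the minimizer's minimax is 7. These differ, so the equilibrium is in mixed strategies.
Let the minimizer play r1 with probability q. The maximizer is indifferent when 11q − 2(1−q) = 3q + 7(1−q), giving q = 9/17.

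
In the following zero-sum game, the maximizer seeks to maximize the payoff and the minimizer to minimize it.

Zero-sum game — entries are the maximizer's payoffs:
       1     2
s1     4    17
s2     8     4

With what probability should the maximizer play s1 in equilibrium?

4/17

Row minima are 4 and 4, so the maximizer's maximin is 4; column maxima are 8 and 17, so the minimizer's minimax is 8. These differ, so the equilibrium is in mixed strategies.
Let the maximizer play s1 with probability p. The minimizer is indifferent when 4p + 8(1−p) = 17p + 4(1−p), giving p = 4/17.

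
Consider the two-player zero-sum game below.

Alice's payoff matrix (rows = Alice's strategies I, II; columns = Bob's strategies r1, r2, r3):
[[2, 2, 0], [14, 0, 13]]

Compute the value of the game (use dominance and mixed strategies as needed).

26/15

Column r1 is strictly dominated by r3 for Bob (it gives Alice more in every row).
The remaining 2×2 game on (I, II) × (r2, r3) has no saddle point. Let Alice play I with probability p; indifference gives 2p = 13(1−p), so p = 13/15.
Similarly Bob's optimal q on r2 is 13/15, and the value is 2·(13/15) + (0)·(2/15) = 26/15.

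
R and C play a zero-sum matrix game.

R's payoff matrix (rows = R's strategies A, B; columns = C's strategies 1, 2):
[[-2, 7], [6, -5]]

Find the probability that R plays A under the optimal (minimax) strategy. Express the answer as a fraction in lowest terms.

11/20

Row minima are -2 and -5, so R's maximin is -2; column maxima are 6 and 7, so C's minimax is 6. These differ, so the equilibrium is in mixed strategies.
Let R play A with probability p. C is indifferent when −2p + 6(1−p) = 7p − 5(1−p), giving p = 11/20.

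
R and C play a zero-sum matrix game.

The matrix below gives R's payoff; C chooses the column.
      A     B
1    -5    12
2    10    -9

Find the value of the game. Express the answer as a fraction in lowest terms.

25/12

Row minima are -5 and -9, so R's maximin is -5; column maxima are 10 and 12, so C's minimax is 10. These differ, so the equilibrium is in mixed strategies.
Let R play 1 with probability p. C is indifferent when −5p + 10(1−p) = 12p − 9(1−p), giving p = 19/36.
Let C play A with probability q. R is indifferent when −5q + 12(1−q) = 10q − 9(1−q), giving q = 7/12.
The value is -5·(7/12) + (12)·(5/12) = 25/12.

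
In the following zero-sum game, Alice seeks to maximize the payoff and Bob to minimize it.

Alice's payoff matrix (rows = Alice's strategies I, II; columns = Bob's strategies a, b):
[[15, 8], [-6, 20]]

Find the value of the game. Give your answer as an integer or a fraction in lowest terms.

Row minima are 8 and -6, so Alice's maximin is 8; column maxima are 15 and 20, so Bob's minimax is 15. These differ, so the equilibrium is in mixed strategies.
Let Alice play I with probability p. Bob is indifferent when 15p − 6(1−p) = 8p + 20(1−p), giving p = 26/33.
Let Bob play a with probability q. Alice is indifferent when 15q + 8(1−q) = −6q + 20(1−q), giving q = 4/11.
The value is 15·(4/11) + (8)·(7/11) = 116/11.

116/11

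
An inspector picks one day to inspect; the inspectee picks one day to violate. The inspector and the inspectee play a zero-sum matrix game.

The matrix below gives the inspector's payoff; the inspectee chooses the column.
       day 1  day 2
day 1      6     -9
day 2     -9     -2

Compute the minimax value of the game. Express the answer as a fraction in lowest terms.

-93/22

Row minima are -9 and -9, so the inspector's maximin is -9; column maxima are 6 and -2, so the inspectee's minimax is -2. These differ, so the equilibrium is in mixed strategies.
Let the inspector play day 1 with probability p. The inspectee is indifferent when 6p − 9(1−p) = −9p − 2(1−p), giving p = 7/22.
Let the inspectee play day 1 with probability q. The inspector is indifferent when 6q − 9(1−q) = −9q − 2(1−q), giving q = 7/22.
The value is 6·(7/22) + (-9)·(15/22) = -93/22.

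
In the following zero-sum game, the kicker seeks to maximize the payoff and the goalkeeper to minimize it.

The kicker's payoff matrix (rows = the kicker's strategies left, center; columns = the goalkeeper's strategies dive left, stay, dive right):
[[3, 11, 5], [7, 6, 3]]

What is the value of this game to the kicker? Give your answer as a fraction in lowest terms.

Column stay is strictly dominated by dive right for the goalkeeper (it gives the kicker more in every row).
The remaining 2×2 game on (left, center) × (dive left, dive right) has no saddle point. Let the kicker play left with probability p; indifference gives 3p + 7(1−p) = 5p + 3(1−p), so p = 2/3.
Similarly the goalkeeper's optimal q on dive left is 1/3, and the value is 3·(1/3) + (5)·(2/3) = 13/3.

13/3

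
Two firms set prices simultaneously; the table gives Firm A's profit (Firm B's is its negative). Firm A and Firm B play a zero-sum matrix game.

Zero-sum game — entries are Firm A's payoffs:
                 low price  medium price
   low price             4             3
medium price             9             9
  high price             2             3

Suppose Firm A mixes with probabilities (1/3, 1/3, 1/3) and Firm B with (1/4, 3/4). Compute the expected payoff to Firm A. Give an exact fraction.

Against (1/4, 3/4), each row's expected payoff is low price: 13/4; medium price: 9; high price: 11/4.
Taking the (1/3, 1/3, 1/3)-weighted average: (1/3)·(13/4) + (1/3)·(9) + (1/3)·(11/4) = 5.

5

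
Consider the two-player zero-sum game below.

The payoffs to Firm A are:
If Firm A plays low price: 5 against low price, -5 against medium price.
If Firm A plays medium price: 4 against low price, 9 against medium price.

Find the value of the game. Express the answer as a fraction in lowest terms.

13/3

Row minima are -5 and 4, so Firm A's maximin is 4; column maxima are 5 and 9, so Firm B's minimax is 5. These differ, so the equilibrium is in mixed strategies.
Let Firm A play low price with probability p. Firm B is indifferent when 5p + 4(1−p) = −5p + 9(1−p), giving p = 1/3.
Let Firm B play low price with probability q. Firm A is indifferent when 5q − 5(1−q) = 4q + 9(1−q), giving q = 14/15.
The value is 5·(14/15) + (-5)·(1/15) = 13/3.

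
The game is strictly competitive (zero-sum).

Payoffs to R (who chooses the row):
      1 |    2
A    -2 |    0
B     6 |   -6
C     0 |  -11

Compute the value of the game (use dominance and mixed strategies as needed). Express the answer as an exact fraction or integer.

-6/7

Row C is strictly dominated by row B, so R never plays it.
The remaining 2×2 game on (A, B) × (1, 2) has no saddle point. Let R play A with probability p; indifference gives −2p + 6(1−p) = −6(1−p), so p = 6/7.
Similarly C's optimal q on 1 is 3/7, and the value is -2·(3/7) + (0)·(4/7) = -6/7.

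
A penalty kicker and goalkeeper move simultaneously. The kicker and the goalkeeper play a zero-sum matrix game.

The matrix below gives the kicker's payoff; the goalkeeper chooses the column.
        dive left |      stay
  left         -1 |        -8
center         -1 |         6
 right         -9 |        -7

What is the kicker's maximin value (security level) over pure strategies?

The worst-case payoff for each row is left: -8, center: -1, right: -9.
The best of these is -1.

-1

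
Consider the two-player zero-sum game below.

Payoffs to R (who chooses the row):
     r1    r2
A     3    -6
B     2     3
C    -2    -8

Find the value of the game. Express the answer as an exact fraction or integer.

Row C is strictly dominated by row A, so R never plays it.
The remaining 2×2 game on (A, B) × (r1, r2) has no saddle point. Let R play A with probability p; indifference gives 3p + 2(1−p) = −6p + 3(1−p), so p = 1/10.
Similarly C's optimal q on r1 is 9/10, and the value is 3·(9/10) + (-6)·(1/10) = 21/10.

21/10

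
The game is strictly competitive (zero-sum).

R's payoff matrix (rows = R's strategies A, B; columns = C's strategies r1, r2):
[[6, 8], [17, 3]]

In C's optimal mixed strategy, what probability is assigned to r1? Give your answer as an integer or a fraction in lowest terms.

Row minima are 6 and 3, so R's maximin is 6; column maxima are 17 and 8, so C's minimax is 8. These differ, so the equilibrium is in mixed strategies.
Let C play r1 with probability q. R is indifferent when 6q + 8(1−q) = 17q + 3(1−q), giving q = 5/16.

5/16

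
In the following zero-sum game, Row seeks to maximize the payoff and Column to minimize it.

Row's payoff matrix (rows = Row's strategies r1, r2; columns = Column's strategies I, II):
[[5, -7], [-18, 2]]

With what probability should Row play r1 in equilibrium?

5/8

Row minima are -7 and -18, so Row's maximin is -7; column maxima are 5 and 2, so Column's minimax is 2. These differ, so the equilibrium is in mixed strategies.
Let Row play r1 with probability p. Column is indifferent when 5p − 18(1−p) = −7p + 2(1−p), giving p = 5/8.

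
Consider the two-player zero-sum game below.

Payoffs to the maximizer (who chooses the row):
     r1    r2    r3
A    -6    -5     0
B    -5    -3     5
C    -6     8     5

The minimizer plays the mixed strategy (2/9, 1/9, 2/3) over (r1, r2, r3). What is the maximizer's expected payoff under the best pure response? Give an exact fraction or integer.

A: (-6)·(2/9) + (-5)·(1/9) + (0)·(2/3) = -17/9.
B: (-5)·(2/9) + (-3)·(1/9) + (5)·(2/3) = 17/9.
C: (-6)·(2/9) + (8)·(1/9) + (5)·(2/3) = 26/9.
The best pure response is C with expected payoff 26/9.

26/9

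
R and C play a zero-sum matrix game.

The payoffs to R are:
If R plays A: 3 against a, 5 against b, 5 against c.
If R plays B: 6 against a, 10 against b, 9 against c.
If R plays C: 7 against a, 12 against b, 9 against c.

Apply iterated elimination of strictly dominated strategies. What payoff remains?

Column b is strictly dominated by a for C (3<5, 6<10, 7<12); eliminate b.
Column c is strictly dominated by a for C (3<5, 6<9, 7<9); eliminate c.
Row A is strictly dominated by row B (6>3); eliminate A.
Row B is strictly dominated by row C (7>6); eliminate B.
Only (C, a) remains, with payoff 7.

7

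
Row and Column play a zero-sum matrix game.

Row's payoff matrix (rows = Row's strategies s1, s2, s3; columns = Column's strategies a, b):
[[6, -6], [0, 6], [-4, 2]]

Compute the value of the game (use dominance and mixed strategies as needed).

2

Row s3 is strictly dominated by row s2, so Row never plays it.
The remaining 2×2 game on (s1, s2) × (a, b) has no saddle point. Let Row play s1 with probability p; indifference gives 6p = −6p + 6(1−p), so p = 1/3.
Similarly Column's optimal q on a is 2/3, and the value is 6·(2/3) + (-6)·(1/3) = 2.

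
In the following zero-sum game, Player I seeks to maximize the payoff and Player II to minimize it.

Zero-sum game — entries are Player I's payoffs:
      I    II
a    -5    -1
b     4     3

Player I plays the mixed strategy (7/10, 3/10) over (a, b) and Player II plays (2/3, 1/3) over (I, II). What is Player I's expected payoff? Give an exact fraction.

Against (2/3, 1/3), each row's expected payoff is a: -11/3; b: 11/3.
Taking the (7/10, 3/10)-weighted average: (7/10)·(-11/3) + (3/10)·(11/3) = -22/15.

-22/15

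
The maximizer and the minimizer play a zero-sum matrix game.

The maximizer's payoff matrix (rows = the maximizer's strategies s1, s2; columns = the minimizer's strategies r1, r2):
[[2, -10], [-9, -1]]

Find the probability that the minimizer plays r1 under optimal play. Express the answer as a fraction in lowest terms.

9/20

Row minima are -10 and -9, so the maximizer's maximin is -9; column maxima are 2 and -1, so the minimizer's minimax is -1. These differ, so the equilibrium is in mixed strategies.
Let the minimizer play r1 with probability q. The maximizer is indifferent when 2q − 10(1−q) = −9q − (1−q), giving q = 9/20.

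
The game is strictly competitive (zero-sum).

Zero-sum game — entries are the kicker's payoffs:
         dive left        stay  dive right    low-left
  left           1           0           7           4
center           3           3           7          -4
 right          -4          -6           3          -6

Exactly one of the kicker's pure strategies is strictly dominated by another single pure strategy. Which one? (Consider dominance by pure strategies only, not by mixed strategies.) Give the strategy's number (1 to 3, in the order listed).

3

Compare right with left: 1 > -4, 0 > -6, 7 > 3, 4 > -6.
So left strictly dominates right for the kicker; right is strictly dominated.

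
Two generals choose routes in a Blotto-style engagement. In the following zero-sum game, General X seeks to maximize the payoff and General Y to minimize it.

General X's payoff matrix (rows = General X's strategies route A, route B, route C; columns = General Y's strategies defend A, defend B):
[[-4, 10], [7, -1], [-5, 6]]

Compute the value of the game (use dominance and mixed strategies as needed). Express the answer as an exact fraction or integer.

Row route C is strictly dominated by row route A, so General X never plays it.
The remaining 2×2 game on (route A, route B) × (defend A, defend B) has no saddle point. Let General X play route A with probability p; indifference gives −4p + 7(1−p) = 10p − (1−p), so p = 4/11.
Similarly General Y's optimal q on defend A is 1/2, and the value is -4·(1/2) + (10)·(1/2) = 3.

3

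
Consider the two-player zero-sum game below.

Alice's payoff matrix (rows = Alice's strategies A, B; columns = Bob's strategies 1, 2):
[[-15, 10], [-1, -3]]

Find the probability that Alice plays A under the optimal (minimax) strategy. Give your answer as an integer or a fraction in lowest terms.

Row minima are -15 and -3, so Alice's maximin is -3; column maxima are -1 and 10, so Bob's minimax is -1. These differ, so the equilibrium is in mixed strategies.
Let Alice play A with probability p. Bob is indifferent when −15p − (1−p) = 10p − 3(1−p), giving p = 2/27.

2/27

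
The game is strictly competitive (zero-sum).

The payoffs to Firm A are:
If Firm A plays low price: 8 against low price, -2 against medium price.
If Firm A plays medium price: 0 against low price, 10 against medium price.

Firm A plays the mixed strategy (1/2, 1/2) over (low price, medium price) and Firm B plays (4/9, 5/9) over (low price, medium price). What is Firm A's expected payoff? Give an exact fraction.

4

Against (4/9, 5/9), each row's expected payoff is low price: 22/9; medium price: 50/9.
Taking the (1/2, 1/2)-weighted average: (1/2)·(22/9) + (1/2)·(50/9) = 4.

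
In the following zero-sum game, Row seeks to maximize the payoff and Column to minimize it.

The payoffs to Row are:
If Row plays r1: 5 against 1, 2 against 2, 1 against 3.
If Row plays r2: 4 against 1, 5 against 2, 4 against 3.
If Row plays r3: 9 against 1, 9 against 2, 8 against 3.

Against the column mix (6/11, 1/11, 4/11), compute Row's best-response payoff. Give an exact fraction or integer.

r1: (5)·(6/11) + (2)·(1/11) + (1)·(4/11) = 36/11.
r2: (4)·(6/11) + (5)·(1/11) + (4)·(4/11) = 45/11.
r3: (9)·(6/11) + (9)·(1/11) + (8)·(4/11) = 95/11.
The best pure response is r3 with expected payoff 95/11.

95/11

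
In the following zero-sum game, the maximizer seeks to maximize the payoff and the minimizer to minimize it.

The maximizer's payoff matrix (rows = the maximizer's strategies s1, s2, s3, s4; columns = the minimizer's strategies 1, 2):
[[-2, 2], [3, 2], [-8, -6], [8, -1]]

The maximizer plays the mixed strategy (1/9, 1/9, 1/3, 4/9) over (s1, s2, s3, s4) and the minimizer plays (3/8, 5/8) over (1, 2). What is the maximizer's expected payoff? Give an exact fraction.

-7/8

Against (3/8, 5/8), each row's expected payoff is s1: 1/2; s2: 19/8; s3: -27/4; s4: 19/8.
Taking the (1/9, 1/9, 1/3, 4/9)-weighted average: (1/9)·(1/2) + (1/9)·(19/8) + (1/3)·(-27/4) + (4/9)·(19/8) = -7/8.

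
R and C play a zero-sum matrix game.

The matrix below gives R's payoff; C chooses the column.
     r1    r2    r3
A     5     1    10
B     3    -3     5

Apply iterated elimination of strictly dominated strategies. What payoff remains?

1

Column r1 is strictly dominated by r2 for C (1<5, -3<3); eliminate r1.
Column r3 is strictly dominated by r2 for C (1<10, -3<5); eliminate r3.
Row B is strictly dominated by row A (1>-3); eliminate B.
Only (A, r2) remains, with payoff 1.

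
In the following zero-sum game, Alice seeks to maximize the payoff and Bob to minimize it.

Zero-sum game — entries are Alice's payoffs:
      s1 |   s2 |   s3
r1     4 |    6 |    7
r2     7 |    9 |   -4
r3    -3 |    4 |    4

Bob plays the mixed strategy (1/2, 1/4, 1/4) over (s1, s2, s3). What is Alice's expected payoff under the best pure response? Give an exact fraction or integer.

21/4

r1: (4)·(1/2) + (6)·(1/4) + (7)·(1/4) = 21/4.
r2: (7)·(1/2) + (9)·(1/4) + (-4)·(1/4) = 19/4.
r3: (-3)·(1/2) + (4)·(1/4) + (4)·(1/4) = 1/2.
The best pure response is r1 with expected payoff 21/4.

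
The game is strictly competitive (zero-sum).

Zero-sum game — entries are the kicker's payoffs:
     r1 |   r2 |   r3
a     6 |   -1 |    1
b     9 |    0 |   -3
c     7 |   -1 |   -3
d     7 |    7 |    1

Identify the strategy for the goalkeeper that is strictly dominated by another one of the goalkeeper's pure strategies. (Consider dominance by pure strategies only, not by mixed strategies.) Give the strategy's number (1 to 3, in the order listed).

1

The goalkeeper prefers columns that give the kicker less. Compare r1 with r3: 1 < 6, -3 < 9, -3 < 7, 1 < 7.
So r3 strictly dominates r1 for the goalkeeper; r1 is strictly dominated.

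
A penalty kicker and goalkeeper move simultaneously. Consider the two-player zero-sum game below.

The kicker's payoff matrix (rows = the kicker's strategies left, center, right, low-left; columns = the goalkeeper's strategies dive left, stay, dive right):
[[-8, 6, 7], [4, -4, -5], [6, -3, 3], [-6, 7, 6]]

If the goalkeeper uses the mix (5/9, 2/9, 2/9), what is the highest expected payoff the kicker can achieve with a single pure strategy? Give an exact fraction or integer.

left: (-8)·(5/9) + (6)·(2/9) + (7)·(2/9) = -14/9.
center: (4)·(5/9) + (-4)·(2/9) + (-5)·(2/9) = 2/9.
right: (6)·(5/9) + (-3)·(2/9) + (3)·(2/9) = 10/3.
low-left: (-6)·(5/9) + (7)·(2/9) + (6)·(2/9) = -4/9.
The best pure response is right with expected payoff 10/3.

10/3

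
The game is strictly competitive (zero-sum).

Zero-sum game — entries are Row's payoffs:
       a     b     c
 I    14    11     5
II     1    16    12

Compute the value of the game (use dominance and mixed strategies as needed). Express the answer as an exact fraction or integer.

Column b is strictly dominated by c for Column (it gives Row more in every row).
The remaining 2×2 game on (I, II) × (a, c) has no saddle point. Let Row play I with probability p; indifference gives 14p + (1−p) = 5p + 12(1−p), so p = 11/20.
Similarly Column's optimal q on a is 7/20, and the value is 14·(7/20) + (5)·(13/20) = 163/20.

163/20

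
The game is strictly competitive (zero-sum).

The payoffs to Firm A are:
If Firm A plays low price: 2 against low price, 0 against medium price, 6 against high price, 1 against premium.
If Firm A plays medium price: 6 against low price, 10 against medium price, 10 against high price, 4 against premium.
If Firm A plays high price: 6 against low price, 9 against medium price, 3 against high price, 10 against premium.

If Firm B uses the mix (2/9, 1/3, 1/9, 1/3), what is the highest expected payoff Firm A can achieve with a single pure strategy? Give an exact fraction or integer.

low price: (2)·(2/9) + (0)·(1/3) + (6)·(1/9) + (1)·(1/3) = 13/9.
medium price: (6)·(2/9) + (10)·(1/3) + (10)·(1/9) + (4)·(1/3) = 64/9.
high price: (6)·(2/9) + (9)·(1/3) + (3)·(1/9) + (10)·(1/3) = 8.
The best pure response is high price with expected payoff 8.

8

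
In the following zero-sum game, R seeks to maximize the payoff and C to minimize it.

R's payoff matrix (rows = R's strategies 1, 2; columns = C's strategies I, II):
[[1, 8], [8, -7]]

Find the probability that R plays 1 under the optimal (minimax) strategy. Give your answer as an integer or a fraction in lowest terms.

Row minima are 1 and -7, so R's maximin is 1; column maxima are 8 and 8, so C's minimax is 8. These differ, so the equilibrium is in mixed strategies.
Let R play 1 with probability p. C is indifferent when p + 8(1−p) = 8p − 7(1−p), giving p = 15/22.

15/22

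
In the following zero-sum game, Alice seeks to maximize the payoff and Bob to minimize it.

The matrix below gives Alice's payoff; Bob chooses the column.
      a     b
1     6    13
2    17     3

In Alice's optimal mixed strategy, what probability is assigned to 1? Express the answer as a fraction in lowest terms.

2/3

Row minima are 6 and 3, so Alice's maximin is 6; column maxima are 17 and 13, so Bob's minimax is 13. These differ, so the equilibrium is in mixed strategies.
Let Alice play 1 with probability p. Bob is indifferent when 6p + 17(1−p) = 13p + 3(1−p), giving p = 2/3.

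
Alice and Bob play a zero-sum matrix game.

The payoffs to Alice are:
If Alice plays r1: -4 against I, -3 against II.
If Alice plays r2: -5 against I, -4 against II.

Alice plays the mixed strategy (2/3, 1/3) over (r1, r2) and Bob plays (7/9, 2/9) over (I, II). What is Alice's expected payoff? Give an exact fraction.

-37/9

Against (7/9, 2/9), each row's expected payoff is r1: -34/9; r2: -43/9.
Taking the (2/3, 1/3)-weighted average: (2/3)·(-34/9) + (1/3)·(-43/9) = -37/9.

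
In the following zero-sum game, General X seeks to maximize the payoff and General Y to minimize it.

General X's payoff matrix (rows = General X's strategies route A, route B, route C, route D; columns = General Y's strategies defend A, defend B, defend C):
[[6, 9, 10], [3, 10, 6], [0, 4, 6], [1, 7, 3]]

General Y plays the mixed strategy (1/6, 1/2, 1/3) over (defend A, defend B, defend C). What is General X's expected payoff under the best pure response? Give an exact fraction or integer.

53/6

route A: (6)·(1/6) + (9)·(1/2) + (10)·(1/3) = 53/6.
route B: (3)·(1/6) + (10)·(1/2) + (6)·(1/3) = 15/2.
route C: (0)·(1/6) + (4)·(1/2) + (6)·(1/3) = 4.
route D: (1)·(1/6) + (7)·(1/2) + (3)·(1/3) = 14/3.
The best pure response is route A with expected payoff 53/6.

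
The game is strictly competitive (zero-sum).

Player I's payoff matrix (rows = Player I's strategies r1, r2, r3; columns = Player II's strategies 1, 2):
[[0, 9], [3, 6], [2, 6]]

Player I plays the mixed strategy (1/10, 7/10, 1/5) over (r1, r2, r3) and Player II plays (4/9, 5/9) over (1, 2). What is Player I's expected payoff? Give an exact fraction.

Against (4/9, 5/9), each row's expected payoff is r1: 5; r2: 14/3; r3: 38/9.
Taking the (1/10, 7/10, 1/5)-weighted average: (1/10)·(5) + (7/10)·(14/3) + (1/5)·(38/9) = 83/18.

83/18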